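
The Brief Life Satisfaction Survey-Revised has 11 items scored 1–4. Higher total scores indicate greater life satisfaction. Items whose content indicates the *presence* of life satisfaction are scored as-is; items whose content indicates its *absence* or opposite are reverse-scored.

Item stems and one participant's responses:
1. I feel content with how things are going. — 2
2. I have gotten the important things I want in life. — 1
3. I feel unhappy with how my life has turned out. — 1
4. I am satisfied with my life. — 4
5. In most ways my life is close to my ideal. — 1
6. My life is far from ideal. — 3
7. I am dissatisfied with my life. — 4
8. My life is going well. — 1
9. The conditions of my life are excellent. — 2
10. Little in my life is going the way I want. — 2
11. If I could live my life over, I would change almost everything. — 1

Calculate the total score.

Items 3, 6, 7, 10, 11 describe the absence/opposite of life satisfaction → reverse-score.
reversed = (1+4) − raw = 5 − raw.
  item 1: 2
  item 2: 1
  item 3: 5 − 1 = 4
  item 4: 4
  item 5: 1
  item 6: 5 − 3 = 2
  item 7: 5 − 4 = 1
  item 8: 1
  item 9: 2
  item 10: 5 − 2 = 3
  item 11: 5 − 1 = 4
Total = 2 + 1 + 4 + 4 + 1 + 2 + 1 + 1 + 2 + 3 + 4 = 25

25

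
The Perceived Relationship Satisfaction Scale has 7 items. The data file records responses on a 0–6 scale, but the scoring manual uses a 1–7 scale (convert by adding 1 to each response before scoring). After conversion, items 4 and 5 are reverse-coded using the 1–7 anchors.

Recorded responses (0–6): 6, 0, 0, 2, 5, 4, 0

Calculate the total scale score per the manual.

22

Convert to 1–7: 7, 1, 1, 3, 6, 5, 1
Reverse-coded (on a 1–7 scale, reversed = 8 − raw):
  item 4: 8 − 3 = 5
  item 5: 8 − 6 = 2
Scored: 7, 1, 1, 5, 2, 5, 1
Total = 22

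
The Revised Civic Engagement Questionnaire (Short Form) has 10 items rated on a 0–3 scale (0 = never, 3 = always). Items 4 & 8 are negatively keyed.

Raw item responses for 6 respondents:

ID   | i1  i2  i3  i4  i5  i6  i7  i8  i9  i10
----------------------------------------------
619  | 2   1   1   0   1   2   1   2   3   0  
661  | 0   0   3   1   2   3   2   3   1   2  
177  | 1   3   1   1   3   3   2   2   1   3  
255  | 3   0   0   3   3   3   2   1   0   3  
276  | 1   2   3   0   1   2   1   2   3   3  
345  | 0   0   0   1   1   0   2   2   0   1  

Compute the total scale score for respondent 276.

Respondent 276 raw: 1, 2, 3, 0, 1, 2, 1, 2, 3, 3.
Reverse-coded (on a 0–3 scale, reversed = 3 − raw):
  item 1: 1
  item 2: 2
  item 3: 3
  item 4: 3 − 0 = 3
  item 5: 1
  item 6: 2
  item 7: 1
  item 8: 3 − 2 = 1
  item 9: 3
  item 10: 3
Sum = 1 + 2 + 3 + 3 + 1 + 2 + 1 + 1 + 3 + 3 = 20

20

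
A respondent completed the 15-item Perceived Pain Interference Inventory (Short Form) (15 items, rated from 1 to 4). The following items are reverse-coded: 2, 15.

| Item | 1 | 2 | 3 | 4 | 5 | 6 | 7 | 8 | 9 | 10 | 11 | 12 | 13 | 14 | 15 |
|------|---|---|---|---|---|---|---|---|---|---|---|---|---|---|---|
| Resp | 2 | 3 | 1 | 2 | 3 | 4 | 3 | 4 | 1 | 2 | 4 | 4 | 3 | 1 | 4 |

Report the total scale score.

Reverse-coded items (on a 1–4 scale, reversed = 5 − raw):
  item 2: 5 − 3 = 2
  item 15: 5 − 4 = 1
After reverse-coding: 2, 2, 1, 2, 3, 4, 3, 4, 1, 2, 4, 4, 3, 1, 1
Total = 2 + 2 + 1 + 2 + 3 + 4 + 3 + 4 + 1 + 2 + 4 + 4 + 3 + 1 + 1 = 37

37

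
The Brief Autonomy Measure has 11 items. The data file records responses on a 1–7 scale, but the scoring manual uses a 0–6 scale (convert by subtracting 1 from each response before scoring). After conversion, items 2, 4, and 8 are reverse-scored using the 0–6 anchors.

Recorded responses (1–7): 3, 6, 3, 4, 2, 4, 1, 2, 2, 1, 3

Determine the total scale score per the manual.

20

Convert to 0–6: 2, 5, 2, 3, 1, 3, 0, 1, 1, 0, 2
Reverse-coded (on a 0–6 scale, reversed = 6 − raw):
  item 2: 6 − 5 = 1
  item 4: 6 − 3 = 3
  item 8: 6 − 1 = 5
Scored: 2, 1, 2, 3, 1, 3, 0, 5, 1, 0, 2
Total = 20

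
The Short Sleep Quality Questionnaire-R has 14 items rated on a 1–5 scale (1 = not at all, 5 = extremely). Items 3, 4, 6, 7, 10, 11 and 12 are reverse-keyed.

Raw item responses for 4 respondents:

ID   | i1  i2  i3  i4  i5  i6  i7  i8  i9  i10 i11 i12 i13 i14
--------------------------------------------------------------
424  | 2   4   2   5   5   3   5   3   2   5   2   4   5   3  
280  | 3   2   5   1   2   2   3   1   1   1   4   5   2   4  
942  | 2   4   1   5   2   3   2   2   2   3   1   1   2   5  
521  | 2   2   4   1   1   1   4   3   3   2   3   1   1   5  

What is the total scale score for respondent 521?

Respondent 521 raw: 2, 2, 4, 1, 1, 1, 4, 3, 3, 2, 3, 1, 1, 5.
Reverse-coded (reverse-coded value = 6 − response):
  item 1: 2
  item 2: 2
  item 3: 6 − 4 = 2
  item 4: 6 − 1 = 5
  item 5: 1
  item 6: 6 − 1 = 5
  item 7: 6 − 4 = 2
  item 8: 3
  item 9: 3
  item 10: 6 − 2 = 4
  item 11: 6 − 3 = 3
  item 12: 6 − 1 = 5
  item 13: 1
  item 14: 5
Sum = 2 + 2 + 2 + 5 + 1 + 5 + 2 + 3 + 3 + 4 + 3 + 5 + 1 + 5 = 43

43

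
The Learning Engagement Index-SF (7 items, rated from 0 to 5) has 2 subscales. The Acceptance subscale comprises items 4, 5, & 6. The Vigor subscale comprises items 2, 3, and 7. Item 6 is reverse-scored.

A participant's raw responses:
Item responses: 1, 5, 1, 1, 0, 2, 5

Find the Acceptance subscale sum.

4

Acceptance items: 4, 5, 6.
Of these, item 6 is reverse-scored; reversed = (0+5) − raw = 5 − raw.
  item 4: 1
  item 5: 0
  item 6: 5 − 2 = 3
Sum = 1 + 0 + 3 = 4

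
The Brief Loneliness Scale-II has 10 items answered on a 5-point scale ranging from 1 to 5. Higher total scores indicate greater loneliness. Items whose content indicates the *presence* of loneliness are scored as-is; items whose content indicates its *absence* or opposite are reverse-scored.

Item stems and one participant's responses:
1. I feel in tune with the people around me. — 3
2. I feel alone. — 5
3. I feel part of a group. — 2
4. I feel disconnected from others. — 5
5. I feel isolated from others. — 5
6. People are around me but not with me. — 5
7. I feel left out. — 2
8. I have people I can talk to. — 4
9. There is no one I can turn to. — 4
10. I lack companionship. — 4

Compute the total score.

Items 1, 3, 8 describe the absence/opposite of loneliness → reverse-score.
reversed = (1+5) − raw = 6 − raw.
  item 1: 6 − 3 = 3
  item 2: 5
  item 3: 6 − 2 = 4
  item 4: 5
  item 5: 5
  item 6: 5
  item 7: 2
  item 8: 6 − 4 = 2
  item 9: 4
  item 10: 4
Total = 3 + 5 + 4 + 5 + 5 + 5 + 2 + 2 + 4 + 4 = 39

39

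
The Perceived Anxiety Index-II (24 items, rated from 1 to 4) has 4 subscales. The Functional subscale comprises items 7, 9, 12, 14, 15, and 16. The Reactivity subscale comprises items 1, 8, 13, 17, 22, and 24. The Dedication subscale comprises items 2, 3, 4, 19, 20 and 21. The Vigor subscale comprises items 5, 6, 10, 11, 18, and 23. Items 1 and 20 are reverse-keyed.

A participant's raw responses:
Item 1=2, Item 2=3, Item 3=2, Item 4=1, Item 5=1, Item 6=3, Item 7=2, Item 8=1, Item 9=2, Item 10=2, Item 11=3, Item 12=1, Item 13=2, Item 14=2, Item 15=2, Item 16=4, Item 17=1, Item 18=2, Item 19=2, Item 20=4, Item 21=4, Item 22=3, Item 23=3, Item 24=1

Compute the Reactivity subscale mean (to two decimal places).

1.83

Reactivity items: 1, 8, 13, 17, 22, 24.
Of these, item 1 is reverse-keyed; on a 1–4 scale, reversed = 5 − raw.
  item 1: 5 − 2 = 3
  item 8: 1
  item 13: 2
  item 17: 1
  item 22: 3
  item 24: 1
Sum = 3 + 1 + 2 + 1 + 3 + 1 = 11
Mean = 11 / 6 = 1.83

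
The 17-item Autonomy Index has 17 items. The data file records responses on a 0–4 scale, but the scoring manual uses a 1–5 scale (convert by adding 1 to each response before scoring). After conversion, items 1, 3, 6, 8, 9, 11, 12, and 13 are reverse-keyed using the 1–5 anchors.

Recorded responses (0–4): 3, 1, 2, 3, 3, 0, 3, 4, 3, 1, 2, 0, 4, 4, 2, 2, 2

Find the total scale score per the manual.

52

Convert to 1–5: 4, 2, 3, 4, 4, 1, 4, 5, 4, 2, 3, 1, 5, 5, 3, 3, 3
Reverse-coded (reverse-coded value = 6 − response):
  item 1: 6 − 4 = 2
  item 3: 6 − 3 = 3
  item 6: 6 − 1 = 5
  item 8: 6 − 5 = 1
  item 9: 6 − 4 = 2
  item 11: 6 − 3 = 3
  item 12: 6 − 1 = 5
  item 13: 6 − 5 = 1
Scored: 2, 2, 3, 4, 4, 5, 4, 1, 2, 2, 3, 5, 1, 5, 3, 3, 3
Total = 52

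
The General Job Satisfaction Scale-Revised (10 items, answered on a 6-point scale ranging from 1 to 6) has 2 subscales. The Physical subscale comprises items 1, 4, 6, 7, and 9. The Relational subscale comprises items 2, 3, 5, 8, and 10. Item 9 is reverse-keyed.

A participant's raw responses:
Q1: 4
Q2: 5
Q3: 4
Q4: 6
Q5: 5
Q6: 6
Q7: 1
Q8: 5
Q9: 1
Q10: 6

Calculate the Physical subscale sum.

Physical items: 1, 4, 6, 7, 9.
Of these, item 9 is reverse-keyed; reverse-coded value = 7 − response.
  item 1: 4
  item 4: 6
  item 6: 6
  item 7: 1
  item 9: 7 − 1 = 6
Sum = 4 + 6 + 6 + 1 + 6 = 23

23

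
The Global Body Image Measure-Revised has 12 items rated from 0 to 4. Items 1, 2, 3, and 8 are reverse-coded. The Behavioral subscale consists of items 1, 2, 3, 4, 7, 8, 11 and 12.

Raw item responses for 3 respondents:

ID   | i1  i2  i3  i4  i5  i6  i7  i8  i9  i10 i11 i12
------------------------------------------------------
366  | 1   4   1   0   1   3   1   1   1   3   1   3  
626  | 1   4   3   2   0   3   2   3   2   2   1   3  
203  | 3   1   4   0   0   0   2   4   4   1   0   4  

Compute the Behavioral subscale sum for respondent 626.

13

Respondent 626 raw: 1, 4, 3, 2, 0, 3, 2, 3, 2, 2, 1, 3.
Behavioral items: 1, 2, 3, 4, 7, 8, 11, 12.
Reverse-coded (on a 0–4 scale, reversed = 4 − raw):
  item 1: 4 − 1 = 3
  item 2: 4 − 4 = 0
  item 3: 4 − 3 = 1
  item 4: 2
  item 7: 2
  item 8: 4 − 3 = 1
  item 11: 1
  item 12: 3
Sum = 3 + 0 + 1 + 2 + 2 + 1 + 1 + 3 = 13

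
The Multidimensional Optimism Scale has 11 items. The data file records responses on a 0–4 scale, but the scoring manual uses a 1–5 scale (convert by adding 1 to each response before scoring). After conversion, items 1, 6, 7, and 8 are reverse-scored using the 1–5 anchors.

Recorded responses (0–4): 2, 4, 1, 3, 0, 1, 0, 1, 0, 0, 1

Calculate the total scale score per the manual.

Convert to 1–5: 3, 5, 2, 4, 1, 2, 1, 2, 1, 1, 2
Reverse-coded (reverse-coded value = 6 − response):
  item 1: 6 − 3 = 3
  item 6: 6 − 2 = 4
  item 7: 6 − 1 = 5
  item 8: 6 − 2 = 4
Scored: 3, 5, 2, 4, 1, 4, 5, 4, 1, 1, 2
Total = 32

32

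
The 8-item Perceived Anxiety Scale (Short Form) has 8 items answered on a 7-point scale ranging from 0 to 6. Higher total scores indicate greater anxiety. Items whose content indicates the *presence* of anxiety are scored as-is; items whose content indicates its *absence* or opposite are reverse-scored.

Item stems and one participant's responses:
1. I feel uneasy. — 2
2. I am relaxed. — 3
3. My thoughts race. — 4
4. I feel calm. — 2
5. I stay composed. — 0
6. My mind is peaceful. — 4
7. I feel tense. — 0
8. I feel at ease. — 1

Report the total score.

26

Items 2, 4, 5, 6, 8 describe the absence/opposite of anxiety → reverse-score.
reverse-coded value = 6 − response.
  item 1: 2
  item 2: 6 − 3 = 3
  item 3: 4
  item 4: 6 − 2 = 4
  item 5: 6 − 0 = 6
  item 6: 6 − 4 = 2
  item 7: 0
  item 8: 6 − 1 = 5
Total = 2 + 3 + 4 + 4 + 6 + 2 + 0 + 5 = 26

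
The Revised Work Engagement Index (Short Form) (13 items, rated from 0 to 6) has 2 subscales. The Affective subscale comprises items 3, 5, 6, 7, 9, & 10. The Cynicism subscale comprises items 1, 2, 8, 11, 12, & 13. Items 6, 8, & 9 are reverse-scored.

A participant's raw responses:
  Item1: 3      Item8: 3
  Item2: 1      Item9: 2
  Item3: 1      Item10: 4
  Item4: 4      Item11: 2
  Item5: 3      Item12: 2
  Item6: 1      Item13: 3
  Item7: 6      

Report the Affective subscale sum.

Affective items: 3, 5, 6, 7, 9, 10.
Of these, items 6 & 9 are reverse-scored; reverse-coded value = 6 − response.
  item 3: 1
  item 5: 3
  item 6: 6 − 1 = 5
  item 7: 6
  item 9: 6 − 2 = 4
  item 10: 4
Sum = 1 + 3 + 5 + 6 + 4 + 4 = 23

23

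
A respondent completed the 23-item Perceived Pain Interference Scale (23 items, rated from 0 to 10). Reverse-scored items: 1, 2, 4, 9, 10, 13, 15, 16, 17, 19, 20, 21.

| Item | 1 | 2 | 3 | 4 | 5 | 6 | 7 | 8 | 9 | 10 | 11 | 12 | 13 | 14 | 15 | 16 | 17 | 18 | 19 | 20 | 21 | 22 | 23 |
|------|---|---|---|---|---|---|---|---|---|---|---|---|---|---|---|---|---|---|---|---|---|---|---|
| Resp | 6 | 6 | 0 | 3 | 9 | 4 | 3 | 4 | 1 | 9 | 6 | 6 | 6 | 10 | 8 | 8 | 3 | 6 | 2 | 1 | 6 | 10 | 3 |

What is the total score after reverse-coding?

122

Raw sum = 120. Reverse-scored items: 1, 2, 4, 9, 10, 13, 15, 16, 17, 19, 20, 21; their raw sum = 59.
Each reversal replaces raw with 10 − raw, changing the total by 10 − 2·raw per item.
Total = 120 + 12·10 − 2·59 = 120 + 120 − 118 = 122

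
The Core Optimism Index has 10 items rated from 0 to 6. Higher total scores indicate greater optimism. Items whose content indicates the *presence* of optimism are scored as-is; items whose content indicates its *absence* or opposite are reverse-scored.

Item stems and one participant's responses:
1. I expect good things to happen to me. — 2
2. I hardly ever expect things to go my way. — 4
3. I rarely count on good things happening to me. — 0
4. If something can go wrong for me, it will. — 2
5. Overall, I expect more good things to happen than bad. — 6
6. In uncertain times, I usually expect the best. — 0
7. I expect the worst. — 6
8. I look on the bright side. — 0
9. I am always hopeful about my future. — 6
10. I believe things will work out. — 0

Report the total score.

26

Items 2, 3, 4, 7 describe the absence/opposite of optimism → reverse-score.
on a 0–6 scale, reversed = 6 − raw.
  item 1: 2
  item 2: 6 − 4 = 2
  item 3: 6 − 0 = 6
  item 4: 6 − 2 = 4
  item 5: 6
  item 6: 0
  item 7: 6 − 6 = 0
  item 8: 0
  item 9: 6
  item 10: 0
Total = 2 + 2 + 6 + 4 + 6 + 0 + 0 + 0 + 6 + 0 = 26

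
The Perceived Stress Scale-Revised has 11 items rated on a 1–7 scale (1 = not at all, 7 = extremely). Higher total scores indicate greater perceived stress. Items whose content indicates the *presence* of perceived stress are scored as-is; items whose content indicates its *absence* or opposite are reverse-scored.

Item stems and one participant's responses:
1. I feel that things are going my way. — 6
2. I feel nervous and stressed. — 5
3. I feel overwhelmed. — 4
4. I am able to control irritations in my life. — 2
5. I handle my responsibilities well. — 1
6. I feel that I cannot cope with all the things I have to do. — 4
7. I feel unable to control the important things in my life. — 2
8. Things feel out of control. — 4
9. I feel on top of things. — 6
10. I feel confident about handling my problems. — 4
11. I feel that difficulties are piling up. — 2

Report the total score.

Items 1, 4, 5, 9, 10 describe the absence/opposite of perceived stress → reverse-score.
reverse-coded value = 8 − response.
  item 1: 8 − 6 = 2
  item 2: 5
  item 3: 4
  item 4: 8 − 2 = 6
  item 5: 8 − 1 = 7
  item 6: 4
  item 7: 2
  item 8: 4
  item 9: 8 − 6 = 2
  item 10: 8 − 4 = 4
  item 11: 2
Total = 2 + 5 + 4 + 6 + 7 + 4 + 2 + 4 + 2 + 4 + 2 = 42

42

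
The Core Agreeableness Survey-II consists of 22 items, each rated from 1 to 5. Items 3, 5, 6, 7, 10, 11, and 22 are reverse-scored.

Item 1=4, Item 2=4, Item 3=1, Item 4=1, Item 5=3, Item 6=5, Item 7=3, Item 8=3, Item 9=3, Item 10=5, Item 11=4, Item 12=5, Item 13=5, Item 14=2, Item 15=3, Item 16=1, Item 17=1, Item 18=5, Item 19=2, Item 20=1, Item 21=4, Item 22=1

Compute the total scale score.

64

Reversing items 3, 5, 6, 7, 10, 11, & 22 with 6 − raw:
Total = 4 + 4 + (6−1) + 1 + (6−3) + (6−5) + (6−3) + 3 + 3 + (6−5) + (6−4) + 5 + 5 + 2 + 3 + 1 + 1 + 5 + 2 + 1 + 4 + (6−1)
      = 4 + 4 + 5 + 1 + 3 + 1 + 3 + 3 + 3 + 1 + 2 + 5 + 5 + 2 + 3 + 1 + 1 + 5 + 2 + 1 + 4 + 5 = 64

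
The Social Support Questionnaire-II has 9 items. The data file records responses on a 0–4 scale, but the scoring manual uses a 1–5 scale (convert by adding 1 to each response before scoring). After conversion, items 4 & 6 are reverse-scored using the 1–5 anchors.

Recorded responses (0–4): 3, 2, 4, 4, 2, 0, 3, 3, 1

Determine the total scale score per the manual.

Convert to 1–5: 4, 3, 5, 5, 3, 1, 4, 4, 2
Reverse-coded (on a 1–5 scale, reversed = 6 − raw):
  item 4: 6 − 5 = 1
  item 6: 6 − 1 = 5
Scored: 4, 3, 5, 1, 3, 5, 4, 4, 2
Total = 31

31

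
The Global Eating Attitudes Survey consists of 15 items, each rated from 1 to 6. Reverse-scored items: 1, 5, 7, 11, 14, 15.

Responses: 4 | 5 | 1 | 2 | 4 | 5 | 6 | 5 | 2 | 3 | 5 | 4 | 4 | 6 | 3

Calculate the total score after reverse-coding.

Reversing items 1, 5, 7, 11, 14, & 15 with 7 − raw:
Total = (7−4) + 5 + 1 + 2 + (7−4) + 5 + (7−6) + 5 + 2 + 3 + (7−5) + 4 + 4 + (7−6) + (7−3)
      = 3 + 5 + 1 + 2 + 3 + 5 + 1 + 5 + 2 + 3 + 2 + 4 + 4 + 1 + 4 = 45

45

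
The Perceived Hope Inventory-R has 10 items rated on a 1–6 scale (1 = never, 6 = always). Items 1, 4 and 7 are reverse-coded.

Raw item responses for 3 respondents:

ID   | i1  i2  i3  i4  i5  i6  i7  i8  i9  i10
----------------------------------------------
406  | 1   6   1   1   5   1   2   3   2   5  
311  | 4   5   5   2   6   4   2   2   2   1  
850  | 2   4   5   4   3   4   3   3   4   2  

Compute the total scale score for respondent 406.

Respondent 406 raw: 1, 6, 1, 1, 5, 1, 2, 3, 2, 5.
Reverse-coded (reverse-coded value = 7 − response):
  item 1: 7 − 1 = 6
  item 2: 6
  item 3: 1
  item 4: 7 − 1 = 6
  item 5: 5
  item 6: 1
  item 7: 7 − 2 = 5
  item 8: 3
  item 9: 2
  item 10: 5
Sum = 6 + 6 + 1 + 6 + 5 + 1 + 5 + 3 + 2 + 5 = 40

40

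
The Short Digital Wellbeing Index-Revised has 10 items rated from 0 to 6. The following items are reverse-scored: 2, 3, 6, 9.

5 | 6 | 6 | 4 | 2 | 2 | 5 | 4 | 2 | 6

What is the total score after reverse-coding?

34

Apply reverse scoring (reversed = (0+6) − raw = 6 − raw):
  item 2: 6 − 6 = 0
  item 3: 6 − 6 = 0
  item 6: 6 − 2 = 4
  item 9: 6 − 2 = 4
Scored responses: 5, 0, 0, 4, 2, 4, 5, 4, 4, 6
Total = 5 + 0 + 0 + 4 + 2 + 4 + 5 + 4 + 4 + 6 = 34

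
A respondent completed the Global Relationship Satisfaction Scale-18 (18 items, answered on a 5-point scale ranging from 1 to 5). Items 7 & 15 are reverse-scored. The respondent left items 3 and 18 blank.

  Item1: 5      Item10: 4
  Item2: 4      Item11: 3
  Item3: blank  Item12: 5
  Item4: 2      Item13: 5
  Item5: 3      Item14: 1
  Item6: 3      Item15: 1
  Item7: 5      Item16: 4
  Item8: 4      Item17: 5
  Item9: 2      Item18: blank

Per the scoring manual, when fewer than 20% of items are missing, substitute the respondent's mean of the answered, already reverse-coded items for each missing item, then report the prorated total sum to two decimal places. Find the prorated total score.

Reverse-coded (reversed = (1+5) − raw = 6 − raw):
  item 7: 6 − 5 = 1
  item 15: 6 − 1 = 5
Completed scored items (16 of 18): 5, 4, 2, 3, 3, 1, 4, 2, 4, 3, 5, 5, 1, 5, 4, 5; sum = 56.
Person mean = 56 / 16 ≈ 3.5000
Prorated total = (56 / 16) × 18 = 63.00 (to 2 dp)

63.00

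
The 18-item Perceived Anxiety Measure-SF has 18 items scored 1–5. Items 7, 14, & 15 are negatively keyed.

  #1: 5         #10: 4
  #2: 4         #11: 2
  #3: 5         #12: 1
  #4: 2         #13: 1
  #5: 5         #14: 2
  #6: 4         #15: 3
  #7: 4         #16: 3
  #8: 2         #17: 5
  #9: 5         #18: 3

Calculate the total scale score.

60

Raw sum = 60. Negatively keyed items: 7, 14, 15; their raw sum = 9.
Each reversal replaces raw with 6 − raw, changing the total by 6 − 2·raw per item.
Total = 60 + 3·6 − 2·9 = 60 + 18 − 18 = 60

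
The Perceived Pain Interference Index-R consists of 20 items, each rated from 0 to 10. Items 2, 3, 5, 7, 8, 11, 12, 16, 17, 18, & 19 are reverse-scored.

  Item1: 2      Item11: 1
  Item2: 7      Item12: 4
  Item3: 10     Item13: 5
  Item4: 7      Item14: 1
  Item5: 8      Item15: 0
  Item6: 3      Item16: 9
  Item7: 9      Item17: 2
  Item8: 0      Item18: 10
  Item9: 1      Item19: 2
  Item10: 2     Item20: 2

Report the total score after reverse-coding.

71

Reversing items 2, 3, 5, 7, 8, 11, 12, 16, 17, 18, & 19 with 10 − raw:
Total = 2 + (10−7) + (10−10) + 7 + (10−8) + 3 + (10−9) + (10−0) + 1 + 2 + (10−1) + (10−4) + 5 + 1 + 0 + (10−9) + (10−2) + (10−10) + (10−2) + 2
      = 2 + 3 + 0 + 7 + 2 + 3 + 1 + 10 + 1 + 2 + 9 + 6 + 5 + 1 + 0 + 1 + 8 + 0 + 8 + 2 = 71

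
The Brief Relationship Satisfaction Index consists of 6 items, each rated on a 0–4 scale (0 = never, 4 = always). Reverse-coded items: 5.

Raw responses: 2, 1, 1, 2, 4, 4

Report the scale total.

Raw sum = 14. Reverse-coded items: 5; their raw sum = 4.
Each reversal replaces raw with 4 − raw, changing the total by 4 − 2·raw per item.
Total = 14 + 1·4 − 2·4 = 14 + 4 − 8 = 10

10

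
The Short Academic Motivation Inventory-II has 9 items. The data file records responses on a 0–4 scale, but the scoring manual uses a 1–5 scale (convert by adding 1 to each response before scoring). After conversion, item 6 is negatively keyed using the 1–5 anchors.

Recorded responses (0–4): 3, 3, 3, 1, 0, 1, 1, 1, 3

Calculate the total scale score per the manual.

27

Convert to 1–5: 4, 4, 4, 2, 1, 2, 2, 2, 4
Reverse-coded (reversed = (1+5) − raw = 6 − raw):
  item 6: 6 − 2 = 4
Scored: 4, 4, 4, 2, 1, 4, 2, 2, 4
Total = 27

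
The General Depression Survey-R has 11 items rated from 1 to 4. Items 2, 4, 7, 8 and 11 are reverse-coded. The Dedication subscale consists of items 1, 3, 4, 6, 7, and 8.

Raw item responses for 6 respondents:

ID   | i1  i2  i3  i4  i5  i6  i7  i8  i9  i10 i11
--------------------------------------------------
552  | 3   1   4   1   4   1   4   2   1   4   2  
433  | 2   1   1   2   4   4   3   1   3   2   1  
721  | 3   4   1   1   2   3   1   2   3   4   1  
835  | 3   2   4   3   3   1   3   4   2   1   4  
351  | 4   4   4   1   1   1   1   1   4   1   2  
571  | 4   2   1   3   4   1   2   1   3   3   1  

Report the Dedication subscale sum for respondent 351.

21

Respondent 351 raw: 4, 4, 4, 1, 1, 1, 1, 1, 4, 1, 2.
Dedication items: 1, 3, 4, 6, 7, 8.
Reverse-coded (reverse-coded value = 5 − response):
  item 1: 4
  item 3: 4
  item 4: 5 − 1 = 4
  item 6: 1
  item 7: 5 − 1 = 4
  item 8: 5 − 1 = 4
Sum = 4 + 4 + 4 + 1 + 4 + 4 = 21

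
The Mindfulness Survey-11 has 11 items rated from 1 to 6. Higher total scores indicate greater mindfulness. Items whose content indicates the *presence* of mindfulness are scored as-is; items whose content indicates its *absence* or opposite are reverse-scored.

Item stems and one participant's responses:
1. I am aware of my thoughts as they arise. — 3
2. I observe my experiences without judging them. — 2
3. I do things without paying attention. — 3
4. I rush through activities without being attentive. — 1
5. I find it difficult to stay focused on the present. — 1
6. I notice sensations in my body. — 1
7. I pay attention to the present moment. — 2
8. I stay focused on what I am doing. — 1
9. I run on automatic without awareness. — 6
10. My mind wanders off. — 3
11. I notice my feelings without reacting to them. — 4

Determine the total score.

Items 3, 4, 5, 9, 10 describe the absence/opposite of mindfulness → reverse-score.
reverse-coded value = 7 − response.
  item 1: 3
  item 2: 2
  item 3: 7 − 3 = 4
  item 4: 7 − 1 = 6
  item 5: 7 − 1 = 6
  item 6: 1
  item 7: 2
  item 8: 1
  item 9: 7 − 6 = 1
  item 10: 7 − 3 = 4
  item 11: 4
Total = 3 + 2 + 4 + 6 + 6 + 1 + 2 + 1 + 1 + 4 + 4 = 34

34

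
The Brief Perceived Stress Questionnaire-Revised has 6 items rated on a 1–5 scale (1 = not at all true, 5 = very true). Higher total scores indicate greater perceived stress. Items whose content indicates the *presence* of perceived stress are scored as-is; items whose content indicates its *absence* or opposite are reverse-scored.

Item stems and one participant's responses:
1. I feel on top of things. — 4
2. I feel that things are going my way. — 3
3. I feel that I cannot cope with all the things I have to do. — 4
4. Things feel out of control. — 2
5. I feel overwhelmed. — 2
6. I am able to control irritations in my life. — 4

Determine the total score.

15

Items 1, 2, 6 describe the absence/opposite of perceived stress → reverse-score.
on a 1–5 scale, reversed = 6 − raw.
  item 1: 6 − 4 = 2
  item 2: 6 − 3 = 3
  item 3: 4
  item 4: 2
  item 5: 2
  item 6: 6 − 4 = 2
Total = 2 + 3 + 4 + 2 + 2 + 2 = 15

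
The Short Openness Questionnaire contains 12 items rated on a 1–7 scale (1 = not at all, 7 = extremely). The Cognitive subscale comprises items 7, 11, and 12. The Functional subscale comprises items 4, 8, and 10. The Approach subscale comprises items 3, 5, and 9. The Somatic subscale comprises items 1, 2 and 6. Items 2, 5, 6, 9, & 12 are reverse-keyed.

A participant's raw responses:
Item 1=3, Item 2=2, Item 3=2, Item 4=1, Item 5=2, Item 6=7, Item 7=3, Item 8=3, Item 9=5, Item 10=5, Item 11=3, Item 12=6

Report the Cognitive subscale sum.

Cognitive items: 7, 11, 12.
Of these, item 12 is reverse-keyed; reversed = (1+7) − raw = 8 − raw.
  item 7: 3
  item 11: 3
  item 12: 8 − 6 = 2
Sum = 3 + 3 + 2 = 8

8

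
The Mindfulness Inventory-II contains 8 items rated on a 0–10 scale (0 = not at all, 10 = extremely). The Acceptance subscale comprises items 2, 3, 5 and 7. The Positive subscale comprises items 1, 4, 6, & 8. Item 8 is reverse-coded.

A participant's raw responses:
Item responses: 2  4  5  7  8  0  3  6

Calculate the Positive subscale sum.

13

Positive items: 1, 4, 6, 8.
Of these, item 8 is reverse-coded; reverse-coded value = 10 − response.
  item 1: 2
  item 4: 7
  item 6: 0
  item 8: 10 − 6 = 4
Sum = 2 + 7 + 0 + 4 = 13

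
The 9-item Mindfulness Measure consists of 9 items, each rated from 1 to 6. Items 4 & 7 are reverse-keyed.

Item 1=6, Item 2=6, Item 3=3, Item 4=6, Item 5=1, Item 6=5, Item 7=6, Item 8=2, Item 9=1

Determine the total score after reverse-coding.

26

Reversing items 4 and 7 with 7 − raw:
Total = 6 + 6 + 3 + (7−6) + 1 + 5 + (7−6) + 2 + 1
      = 6 + 6 + 3 + 1 + 1 + 5 + 1 + 2 + 1 = 26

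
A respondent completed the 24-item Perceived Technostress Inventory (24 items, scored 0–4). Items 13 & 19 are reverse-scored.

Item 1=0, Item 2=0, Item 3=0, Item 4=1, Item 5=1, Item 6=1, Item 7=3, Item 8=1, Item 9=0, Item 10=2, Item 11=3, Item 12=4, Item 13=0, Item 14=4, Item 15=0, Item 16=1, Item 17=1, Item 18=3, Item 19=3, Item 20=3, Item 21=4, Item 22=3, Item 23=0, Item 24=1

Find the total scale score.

41

Reverse-coded items (on a 0–4 scale, reversed = 4 − raw):
  item 13: 4 − 0 = 4
  item 19: 4 − 3 = 1
Scored responses: 0, 0, 0, 1, 1, 1, 3, 1, 0, 2, 3, 4, 4, 4, 0, 1, 1, 3, 1, 3, 4, 3, 0, 1
Total = 0 + 0 + 0 + 1 + 1 + 1 + 3 + 1 + 0 + 2 + 3 + 4 + 4 + 4 + 0 + 1 + 1 + 3 + 1 + 3 + 4 + 3 + 0 + 1 = 41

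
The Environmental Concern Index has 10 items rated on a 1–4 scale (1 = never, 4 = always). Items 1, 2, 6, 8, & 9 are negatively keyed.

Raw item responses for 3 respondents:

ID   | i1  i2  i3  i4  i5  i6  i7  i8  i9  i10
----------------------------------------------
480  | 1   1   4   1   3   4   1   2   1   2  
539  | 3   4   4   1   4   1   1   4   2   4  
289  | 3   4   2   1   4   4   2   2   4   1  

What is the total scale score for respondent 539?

25

Respondent 539 raw: 3, 4, 4, 1, 4, 1, 1, 4, 2, 4.
Reverse-coded (reverse-coded value = 5 − response):
  item 1: 5 − 3 = 2
  item 2: 5 − 4 = 1
  item 3: 4
  item 4: 1
  item 5: 4
  item 6: 5 − 1 = 4
  item 7: 1
  item 8: 5 − 4 = 1
  item 9: 5 − 2 = 3
  item 10: 4
Sum = 2 + 1 + 4 + 1 + 4 + 4 + 1 + 1 + 3 + 4 = 25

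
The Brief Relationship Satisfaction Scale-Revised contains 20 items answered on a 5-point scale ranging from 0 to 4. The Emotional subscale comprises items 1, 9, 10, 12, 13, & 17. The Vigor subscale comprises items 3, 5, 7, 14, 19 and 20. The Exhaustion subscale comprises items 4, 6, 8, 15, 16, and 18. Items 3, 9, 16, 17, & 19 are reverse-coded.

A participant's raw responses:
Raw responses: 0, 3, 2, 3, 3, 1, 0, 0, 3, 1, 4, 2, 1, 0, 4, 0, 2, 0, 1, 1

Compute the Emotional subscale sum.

Emotional items: 1, 9, 10, 12, 13, 17.
Of these, items 9 and 17 are reverse-coded; reverse-coded value = 4 − response.
  item 1: 0
  item 9: 4 − 3 = 1
  item 10: 1
  item 12: 2
  item 13: 1
  item 17: 4 − 2 = 2
Sum = 0 + 1 + 1 + 2 + 1 + 2 = 7

7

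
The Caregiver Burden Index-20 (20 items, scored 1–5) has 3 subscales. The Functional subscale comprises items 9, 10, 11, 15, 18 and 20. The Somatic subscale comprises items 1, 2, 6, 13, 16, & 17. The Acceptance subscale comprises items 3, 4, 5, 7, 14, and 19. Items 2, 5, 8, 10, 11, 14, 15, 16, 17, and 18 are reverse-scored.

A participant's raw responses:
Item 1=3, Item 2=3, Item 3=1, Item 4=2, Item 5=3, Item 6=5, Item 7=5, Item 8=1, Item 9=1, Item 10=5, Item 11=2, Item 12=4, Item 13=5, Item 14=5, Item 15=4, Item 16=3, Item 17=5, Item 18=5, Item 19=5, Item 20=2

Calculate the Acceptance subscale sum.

17

Acceptance items: 3, 4, 5, 7, 14, 19.
Of these, items 5 and 14 are reverse-scored; reversed = (1+5) − raw = 6 − raw.
  item 3: 1
  item 4: 2
  item 5: 6 − 3 = 3
  item 7: 5
  item 14: 6 − 5 = 1
  item 19: 5
Sum = 1 + 2 + 3 + 5 + 1 + 5 = 17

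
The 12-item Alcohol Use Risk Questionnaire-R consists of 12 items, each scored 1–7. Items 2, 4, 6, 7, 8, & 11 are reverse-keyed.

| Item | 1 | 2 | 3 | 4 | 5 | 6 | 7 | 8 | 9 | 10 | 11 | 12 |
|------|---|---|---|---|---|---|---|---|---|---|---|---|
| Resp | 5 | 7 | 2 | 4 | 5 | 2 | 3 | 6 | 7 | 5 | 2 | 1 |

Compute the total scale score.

Reverse-keyed items use 8 − raw:
  item 2: 8 − 7 = 1
  item 4: 8 − 4 = 4
  item 6: 8 − 2 = 6
  item 7: 8 − 3 = 5
  item 8: 8 − 6 = 2
  item 11: 8 − 2 = 6
Scored items: 5, 1, 2, 4, 5, 6, 5, 2, 7, 5, 6, 1
Total = 5 + 1 + 2 + 4 + 5 + 6 + 5 + 2 + 7 + 5 + 6 + 1 = 49

49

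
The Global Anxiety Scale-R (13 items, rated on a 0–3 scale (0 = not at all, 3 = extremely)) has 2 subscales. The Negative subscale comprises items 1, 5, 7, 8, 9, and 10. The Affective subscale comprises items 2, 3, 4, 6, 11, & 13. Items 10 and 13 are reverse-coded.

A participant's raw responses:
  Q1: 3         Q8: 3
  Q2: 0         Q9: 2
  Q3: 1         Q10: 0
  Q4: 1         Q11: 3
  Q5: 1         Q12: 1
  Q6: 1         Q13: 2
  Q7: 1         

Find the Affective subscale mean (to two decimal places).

Affective items: 2, 3, 4, 6, 11, 13.
Of these, item 13 is reverse-coded; reversed = (0+3) − raw = 3 − raw.
  item 2: 0
  item 3: 1
  item 4: 1
  item 6: 1
  item 11: 3
  item 13: 3 − 2 = 1
Sum = 0 + 1 + 1 + 1 + 3 + 1 = 7
Mean = 7 / 6 = 1.17

1.17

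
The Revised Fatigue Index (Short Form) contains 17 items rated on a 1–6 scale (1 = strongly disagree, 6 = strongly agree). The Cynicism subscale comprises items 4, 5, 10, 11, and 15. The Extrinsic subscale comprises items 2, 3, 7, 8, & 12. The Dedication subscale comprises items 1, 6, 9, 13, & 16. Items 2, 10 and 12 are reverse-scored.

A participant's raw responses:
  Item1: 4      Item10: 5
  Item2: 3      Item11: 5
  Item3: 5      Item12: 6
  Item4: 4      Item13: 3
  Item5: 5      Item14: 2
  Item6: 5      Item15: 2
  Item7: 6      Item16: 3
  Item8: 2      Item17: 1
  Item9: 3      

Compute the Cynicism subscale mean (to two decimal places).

Cynicism items: 4, 5, 10, 11, 15.
Of these, item 10 is reverse-scored; reverse-coded value = 7 − response.
  item 4: 4
  item 5: 5
  item 10: 7 − 5 = 2
  item 11: 5
  item 15: 2
Sum = 4 + 5 + 2 + 5 + 2 = 18
Mean = 18 / 5 = 3.60

3.60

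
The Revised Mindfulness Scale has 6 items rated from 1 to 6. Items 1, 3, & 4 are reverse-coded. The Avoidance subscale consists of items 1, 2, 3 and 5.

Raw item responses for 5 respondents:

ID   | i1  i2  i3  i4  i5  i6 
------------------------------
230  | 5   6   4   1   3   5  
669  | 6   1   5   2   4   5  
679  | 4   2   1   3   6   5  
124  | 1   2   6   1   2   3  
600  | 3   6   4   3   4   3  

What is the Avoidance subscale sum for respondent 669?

Respondent 669 raw: 6, 1, 5, 2, 4, 5.
Avoidance items: 1, 2, 3, 5.
Reverse-coded (reverse-coded value = 7 − response):
  item 1: 7 − 6 = 1
  item 2: 1
  item 3: 7 − 5 = 2
  item 5: 4
Sum = 1 + 1 + 2 + 4 = 8

8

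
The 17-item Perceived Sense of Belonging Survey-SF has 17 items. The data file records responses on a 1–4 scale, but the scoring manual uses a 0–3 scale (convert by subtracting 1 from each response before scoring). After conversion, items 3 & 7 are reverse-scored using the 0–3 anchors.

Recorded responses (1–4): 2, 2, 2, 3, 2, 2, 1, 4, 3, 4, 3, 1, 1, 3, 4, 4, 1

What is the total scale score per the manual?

Convert to 0–3: 1, 1, 1, 2, 1, 1, 0, 3, 2, 3, 2, 0, 0, 2, 3, 3, 0
Reverse-coded (reverse-coded value = 3 − response):
  item 3: 3 − 1 = 2
  item 7: 3 − 0 = 3
Scored: 1, 1, 2, 2, 1, 1, 3, 3, 2, 3, 2, 0, 0, 2, 3, 3, 0
Total = 29

29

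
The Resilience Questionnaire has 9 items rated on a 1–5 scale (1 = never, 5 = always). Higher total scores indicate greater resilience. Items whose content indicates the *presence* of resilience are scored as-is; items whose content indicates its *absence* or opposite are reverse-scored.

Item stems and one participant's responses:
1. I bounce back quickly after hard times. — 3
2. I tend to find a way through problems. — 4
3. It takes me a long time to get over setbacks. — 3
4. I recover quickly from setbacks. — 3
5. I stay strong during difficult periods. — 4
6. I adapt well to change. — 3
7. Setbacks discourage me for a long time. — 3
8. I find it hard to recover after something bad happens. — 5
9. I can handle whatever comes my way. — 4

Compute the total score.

28

Items 3, 7, 8 describe the absence/opposite of resilience → reverse-score.
reversed = (1+5) − raw = 6 − raw.
  item 1: 3
  item 2: 4
  item 3: 6 − 3 = 3
  item 4: 3
  item 5: 4
  item 6: 3
  item 7: 6 − 3 = 3
  item 8: 6 − 5 = 1
  item 9: 4
Total = 3 + 4 + 3 + 3 + 4 + 3 + 3 + 1 + 4 = 28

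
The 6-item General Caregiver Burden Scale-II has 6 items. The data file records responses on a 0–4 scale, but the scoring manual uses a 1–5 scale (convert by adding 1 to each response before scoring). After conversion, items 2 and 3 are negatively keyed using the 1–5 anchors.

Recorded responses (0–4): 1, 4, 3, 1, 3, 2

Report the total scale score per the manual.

Convert to 1–5: 2, 5, 4, 2, 4, 3
Reverse-coded (reverse-coded value = 6 − response):
  item 2: 6 − 5 = 1
  item 3: 6 − 4 = 2
Scored: 2, 1, 2, 2, 4, 3
Total = 14

14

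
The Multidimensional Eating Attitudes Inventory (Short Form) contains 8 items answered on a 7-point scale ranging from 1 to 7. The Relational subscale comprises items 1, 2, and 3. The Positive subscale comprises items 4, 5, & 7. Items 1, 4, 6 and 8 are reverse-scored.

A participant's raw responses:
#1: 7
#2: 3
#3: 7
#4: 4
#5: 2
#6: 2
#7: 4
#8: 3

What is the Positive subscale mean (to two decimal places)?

Positive items: 4, 5, 7.
Of these, item 4 is reverse-scored; reversed = (1+7) − raw = 8 − raw.
  item 4: 8 − 4 = 4
  item 5: 2
  item 7: 4
Sum = 4 + 2 + 4 = 10
Mean = 10 / 3 = 3.33

3.33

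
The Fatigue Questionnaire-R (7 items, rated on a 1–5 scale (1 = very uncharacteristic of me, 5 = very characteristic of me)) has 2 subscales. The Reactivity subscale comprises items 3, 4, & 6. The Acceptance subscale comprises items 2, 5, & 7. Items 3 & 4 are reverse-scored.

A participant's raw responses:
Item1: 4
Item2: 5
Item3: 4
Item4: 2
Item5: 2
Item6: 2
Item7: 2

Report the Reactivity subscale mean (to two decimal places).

Reactivity items: 3, 4, 6.
Of these, items 3 and 4 are reverse-scored; reverse-coded value = 6 − response.
  item 3: 6 − 4 = 2
  item 4: 6 − 2 = 4
  item 6: 2
Sum = 2 + 4 + 2 = 8
Mean = 8 / 3 = 2.67

2.67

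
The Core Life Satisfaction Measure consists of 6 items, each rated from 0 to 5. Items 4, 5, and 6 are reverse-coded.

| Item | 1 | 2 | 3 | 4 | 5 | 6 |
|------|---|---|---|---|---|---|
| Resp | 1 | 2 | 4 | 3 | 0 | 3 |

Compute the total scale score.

16

Raw sum = 13. Reverse-coded items: 4, 5, 6; their raw sum = 6.
Each reversal replaces raw with 5 − raw, changing the total by 5 − 2·raw per item.
Total = 13 + 3·5 − 2·6 = 13 + 15 − 12 = 16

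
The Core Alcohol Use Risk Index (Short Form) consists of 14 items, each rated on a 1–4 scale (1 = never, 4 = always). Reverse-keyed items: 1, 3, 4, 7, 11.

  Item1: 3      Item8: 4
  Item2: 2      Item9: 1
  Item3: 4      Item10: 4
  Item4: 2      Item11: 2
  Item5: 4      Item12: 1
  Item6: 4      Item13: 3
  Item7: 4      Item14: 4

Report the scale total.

37

Apply reverse scoring (reversed = (1+4) − raw = 5 − raw):
  item 1: 5 − 3 = 2
  item 3: 5 − 4 = 1
  item 4: 5 − 2 = 3
  item 7: 5 − 4 = 1
  item 11: 5 − 2 = 3
Scored items: 2, 2, 1, 3, 4, 4, 1, 4, 1, 4, 3, 1, 3, 4
Total = 2 + 2 + 1 + 3 + 4 + 4 + 1 + 4 + 1 + 4 + 3 + 1 + 3 + 4 = 37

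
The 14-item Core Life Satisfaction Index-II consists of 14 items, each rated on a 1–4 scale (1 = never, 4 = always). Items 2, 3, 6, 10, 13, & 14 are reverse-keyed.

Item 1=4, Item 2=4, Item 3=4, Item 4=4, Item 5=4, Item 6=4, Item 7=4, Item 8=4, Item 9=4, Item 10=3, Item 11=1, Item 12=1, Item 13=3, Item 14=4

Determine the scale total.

Reverse-keyed items use 5 − raw:
  item 2: 5 − 4 = 1
  item 3: 5 − 4 = 1
  item 6: 5 − 4 = 1
  item 10: 5 − 3 = 2
  item 13: 5 − 3 = 2
  item 14: 5 − 4 = 1
After reverse-coding: 4, 1, 1, 4, 4, 1, 4, 4, 4, 2, 1, 1, 2, 1
Total = 4 + 1 + 1 + 4 + 4 + 1 + 4 + 4 + 4 + 2 + 1 + 1 + 2 + 1 = 34

34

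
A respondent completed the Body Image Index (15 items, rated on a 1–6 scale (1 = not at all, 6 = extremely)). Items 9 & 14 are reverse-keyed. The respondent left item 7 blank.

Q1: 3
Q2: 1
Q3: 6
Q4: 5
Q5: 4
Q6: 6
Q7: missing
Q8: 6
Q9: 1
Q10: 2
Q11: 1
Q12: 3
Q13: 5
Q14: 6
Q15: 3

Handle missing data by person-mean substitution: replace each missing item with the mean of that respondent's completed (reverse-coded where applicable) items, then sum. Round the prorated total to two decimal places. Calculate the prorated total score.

55.71

Reverse-coded (reverse-coded value = 7 − response):
  item 9: 7 − 1 = 6
  item 14: 7 − 6 = 1
Completed scored items (14 of 15): 3, 1, 6, 5, 4, 6, 6, 6, 2, 1, 3, 5, 1, 3; sum = 52.
Person mean = 52 / 14 ≈ 3.7143
Prorated total = (52 / 14) × 15 = 55.71 (to 2 dp)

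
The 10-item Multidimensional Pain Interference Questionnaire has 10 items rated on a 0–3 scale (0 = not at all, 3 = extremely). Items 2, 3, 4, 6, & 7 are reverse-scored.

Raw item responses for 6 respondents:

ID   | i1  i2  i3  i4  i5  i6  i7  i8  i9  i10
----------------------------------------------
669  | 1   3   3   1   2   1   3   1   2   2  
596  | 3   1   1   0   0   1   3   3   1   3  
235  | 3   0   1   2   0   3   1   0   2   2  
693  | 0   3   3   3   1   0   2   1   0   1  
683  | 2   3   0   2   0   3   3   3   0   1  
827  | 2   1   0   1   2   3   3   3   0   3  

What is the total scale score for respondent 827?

Respondent 827 raw: 2, 1, 0, 1, 2, 3, 3, 3, 0, 3.
Reverse-coded (reverse-coded value = 3 − response):
  item 1: 2
  item 2: 3 − 1 = 2
  item 3: 3 − 0 = 3
  item 4: 3 − 1 = 2
  item 5: 2
  item 6: 3 − 3 = 0
  item 7: 3 − 3 = 0
  item 8: 3
  item 9: 0
  item 10: 3
Sum = 2 + 2 + 3 + 2 + 2 + 0 + 0 + 3 + 0 + 3 = 17

17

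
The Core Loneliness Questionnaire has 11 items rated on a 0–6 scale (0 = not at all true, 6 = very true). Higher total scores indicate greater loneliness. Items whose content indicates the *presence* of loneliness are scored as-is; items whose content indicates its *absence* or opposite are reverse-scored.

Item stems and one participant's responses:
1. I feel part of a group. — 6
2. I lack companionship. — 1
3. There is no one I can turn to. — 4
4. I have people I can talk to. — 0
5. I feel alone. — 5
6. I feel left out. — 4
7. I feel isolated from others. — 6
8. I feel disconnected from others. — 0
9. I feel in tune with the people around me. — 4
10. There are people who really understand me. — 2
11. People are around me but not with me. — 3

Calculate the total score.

35

Items 1, 4, 9, 10 describe the absence/opposite of loneliness → reverse-score.
reversed = (0+6) − raw = 6 − raw.
  item 1: 6 − 6 = 0
  item 2: 1
  item 3: 4
  item 4: 6 − 0 = 6
  item 5: 5
  item 6: 4
  item 7: 6
  item 8: 0
  item 9: 6 − 4 = 2
  item 10: 6 − 2 = 4
  item 11: 3
Total = 0 + 1 + 4 + 6 + 5 + 4 + 6 + 0 + 2 + 4 + 3 = 35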